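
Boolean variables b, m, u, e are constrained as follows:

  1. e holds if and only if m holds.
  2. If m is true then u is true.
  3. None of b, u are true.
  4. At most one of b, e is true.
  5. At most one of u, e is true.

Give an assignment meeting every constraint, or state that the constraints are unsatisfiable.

b = False, m = False, u = False, e = False

  (1) e=F, m=F — same ✓
  (2) m=F ⇒ u: vacuous ✓
  (3) {b, u}: 0 true — none ✓
  (4) {b, e}: 0 true — at most one ✓
  (5) {u, e}: 0 true — at most one ✓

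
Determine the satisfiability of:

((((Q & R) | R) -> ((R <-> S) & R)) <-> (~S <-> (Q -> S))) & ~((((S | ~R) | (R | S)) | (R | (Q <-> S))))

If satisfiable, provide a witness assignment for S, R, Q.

The conjunct ~((((S | ~R) | (R | S)) | (R | (Q <-> S)))) is unsatisfiable on its own:
  S=F, R=F, Q=F: evaluates to False.
  S=F, R=F, Q=T: evaluates to False.
  S=F, R=T, Q=F: evaluates to False.
  S=F, R=T, Q=T: evaluates to False.
  S=T, R=F, Q=F: evaluates to False.
  S=T, R=F, Q=T: evaluates to False.
  S=T, R=T, Q=F: evaluates to False.
  S=T, R=T, Q=T: evaluates to False.
So the whole conjunction is unsatisfiable.

Unsatisfiable — no assignment works.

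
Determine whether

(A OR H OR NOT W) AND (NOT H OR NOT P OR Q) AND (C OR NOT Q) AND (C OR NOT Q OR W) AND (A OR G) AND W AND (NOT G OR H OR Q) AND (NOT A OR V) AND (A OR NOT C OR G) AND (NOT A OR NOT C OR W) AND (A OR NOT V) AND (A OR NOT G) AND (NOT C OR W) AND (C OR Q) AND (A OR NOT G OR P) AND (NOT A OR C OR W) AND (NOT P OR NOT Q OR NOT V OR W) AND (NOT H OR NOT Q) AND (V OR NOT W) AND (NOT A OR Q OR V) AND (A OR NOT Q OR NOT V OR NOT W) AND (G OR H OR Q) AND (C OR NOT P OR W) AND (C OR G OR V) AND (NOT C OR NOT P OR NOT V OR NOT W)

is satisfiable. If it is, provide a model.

Unit clause (W) forces W = True.
In (V OR NOT W) only V is left, so V = True.
In (A OR NOT V) only A is left, so A = True.
Set G = True.
Set Q = True.
  then (C OR NOT Q) forces C = True.
  then (NOT H OR NOT Q) forces H = False.
  then (NOT C OR NOT P OR NOT V OR NOT W) forces P = False.
All clauses satisfied.

V = True, G = True, Q = True, W = True, P = False, A = True, C = True, H = False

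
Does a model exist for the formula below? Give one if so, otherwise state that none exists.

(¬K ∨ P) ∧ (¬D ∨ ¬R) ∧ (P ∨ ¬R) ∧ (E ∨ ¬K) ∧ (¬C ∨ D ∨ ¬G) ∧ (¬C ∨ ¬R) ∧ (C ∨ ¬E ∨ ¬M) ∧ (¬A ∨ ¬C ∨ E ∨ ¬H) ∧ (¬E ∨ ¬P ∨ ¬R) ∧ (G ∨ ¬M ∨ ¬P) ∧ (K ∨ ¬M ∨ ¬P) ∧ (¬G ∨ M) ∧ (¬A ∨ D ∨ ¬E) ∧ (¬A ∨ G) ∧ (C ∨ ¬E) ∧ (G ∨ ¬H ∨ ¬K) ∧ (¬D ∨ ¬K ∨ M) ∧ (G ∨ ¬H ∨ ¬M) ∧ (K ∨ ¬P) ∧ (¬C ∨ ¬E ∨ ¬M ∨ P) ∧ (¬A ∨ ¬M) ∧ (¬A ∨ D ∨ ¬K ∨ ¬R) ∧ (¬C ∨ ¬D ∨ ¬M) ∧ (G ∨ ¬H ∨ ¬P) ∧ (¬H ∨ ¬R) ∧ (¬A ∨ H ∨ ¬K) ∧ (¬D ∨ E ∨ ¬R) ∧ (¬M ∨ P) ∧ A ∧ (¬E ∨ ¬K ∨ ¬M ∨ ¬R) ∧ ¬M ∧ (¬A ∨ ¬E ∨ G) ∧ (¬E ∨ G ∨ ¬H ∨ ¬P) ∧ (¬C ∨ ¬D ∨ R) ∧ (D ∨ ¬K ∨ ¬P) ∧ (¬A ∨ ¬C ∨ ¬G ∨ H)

Case A = True:
  (¬A ∨ G) forces G = True.
  (¬G ∨ M) forces M = True.
  Clause (¬A ∨ ¬M) is falsified — contradiction.
Case A = False:
  Clause (A) is falsified — contradiction.
Both cases fail, so the formula is unsatisfiable.

Unsatisfiable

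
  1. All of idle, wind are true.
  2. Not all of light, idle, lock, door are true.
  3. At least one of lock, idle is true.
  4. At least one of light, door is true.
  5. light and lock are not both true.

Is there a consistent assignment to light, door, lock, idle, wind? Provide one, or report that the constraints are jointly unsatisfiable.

light=F, door=T, lock=F, idle=T, wind=T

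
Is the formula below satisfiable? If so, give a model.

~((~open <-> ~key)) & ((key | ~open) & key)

key=T, open=F

  ~((~open <-> ~key)) = True
    ~open <-> ~key = False
      ~open = True
      ~key = False
  (key | ~open) & key = True
    key | ~open = True
      ~open = True
Both conjuncts True, so the formula holds.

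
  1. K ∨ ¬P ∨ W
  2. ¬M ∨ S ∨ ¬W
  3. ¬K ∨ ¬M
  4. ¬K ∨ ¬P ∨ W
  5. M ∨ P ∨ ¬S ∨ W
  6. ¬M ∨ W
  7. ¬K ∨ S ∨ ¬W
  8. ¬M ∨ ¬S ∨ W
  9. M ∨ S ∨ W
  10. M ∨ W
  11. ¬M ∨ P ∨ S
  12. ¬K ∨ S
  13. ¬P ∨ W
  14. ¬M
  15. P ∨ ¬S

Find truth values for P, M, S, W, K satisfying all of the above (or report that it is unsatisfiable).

Unit clause (¬M) forces M = False.
In (M ∨ W) only W is left, so W = True.
Set P = False.
  then (P ∨ ¬S) forces S = False.
  then (¬K ∨ S ∨ ¬W) forces K = False.
All clauses satisfied.

P = False, M = False, S = False, W = True, K = False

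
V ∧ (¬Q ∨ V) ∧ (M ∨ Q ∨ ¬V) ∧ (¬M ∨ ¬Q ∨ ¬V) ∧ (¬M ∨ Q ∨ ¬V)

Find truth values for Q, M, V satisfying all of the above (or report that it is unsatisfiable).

Q = True, M = False, V = True

Unit clause (V) forces V = True.
Set Q = True.
  then (¬M ∨ ¬Q ∨ ¬V) forces M = False.
All clauses satisfied.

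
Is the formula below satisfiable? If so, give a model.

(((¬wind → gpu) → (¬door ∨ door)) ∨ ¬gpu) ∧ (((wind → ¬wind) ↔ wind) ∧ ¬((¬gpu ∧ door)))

The formula is unsatisfiable.

The conjunct (wind → ¬wind) ↔ wind is unsatisfiable on its own:
  wind=F: evaluates to False.
  wind=T: evaluates to False.
So the whole conjunction is unsatisfiable.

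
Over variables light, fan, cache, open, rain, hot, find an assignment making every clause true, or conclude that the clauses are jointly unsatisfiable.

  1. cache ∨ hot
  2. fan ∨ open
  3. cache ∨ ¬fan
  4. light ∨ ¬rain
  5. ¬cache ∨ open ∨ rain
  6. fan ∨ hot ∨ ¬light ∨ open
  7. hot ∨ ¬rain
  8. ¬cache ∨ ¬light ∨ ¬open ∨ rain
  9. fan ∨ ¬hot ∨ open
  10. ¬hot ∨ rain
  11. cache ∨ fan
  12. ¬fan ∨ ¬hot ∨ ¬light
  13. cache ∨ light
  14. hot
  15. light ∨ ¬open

Unit clause (hot) forces hot = True.
In (¬hot ∨ rain) only rain is left, so rain = True.
In (light ∨ ¬rain) only light is left, so light = True.
In (¬fan ∨ ¬hot ∨ ¬light) only ¬fan is left, so fan = False.
In (fan ∨ open) only open is left, so open = True.
In (cache ∨ fan) only cache is left, so cache = True.
All clauses satisfied.

light=T, fan=F, cache=T, open=T, rain=T, hot=T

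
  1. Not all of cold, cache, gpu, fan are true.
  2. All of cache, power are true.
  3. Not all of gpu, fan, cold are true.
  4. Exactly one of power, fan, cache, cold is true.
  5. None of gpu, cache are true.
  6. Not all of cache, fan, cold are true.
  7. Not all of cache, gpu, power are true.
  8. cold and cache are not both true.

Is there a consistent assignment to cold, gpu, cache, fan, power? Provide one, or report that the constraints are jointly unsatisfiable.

No satisfying assignment exists.

Case cache = True:
  Constraint (5) is violated (cache=T) — contradiction.
Case cache = False:
  Constraint (2) is violated (cache=F) — contradiction.
Both cases fail — unsatisfiable.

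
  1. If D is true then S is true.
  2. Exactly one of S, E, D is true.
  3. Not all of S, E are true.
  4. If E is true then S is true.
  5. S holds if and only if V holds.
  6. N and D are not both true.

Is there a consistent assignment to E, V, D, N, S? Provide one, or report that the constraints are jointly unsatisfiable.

E = False, V = True, D = False, N = True, S = True

  (1) D=F ⇒ S: vacuous ✓
  (2) {S, E, D}: 1 true — exactly one ✓
  (3) {S, E}: 1/2 true — not all ✓
  (4) E=F ⇒ S: vacuous ✓
  (5) S=T, V=T — same ✓
  (6) N=T, D=F — not both ✓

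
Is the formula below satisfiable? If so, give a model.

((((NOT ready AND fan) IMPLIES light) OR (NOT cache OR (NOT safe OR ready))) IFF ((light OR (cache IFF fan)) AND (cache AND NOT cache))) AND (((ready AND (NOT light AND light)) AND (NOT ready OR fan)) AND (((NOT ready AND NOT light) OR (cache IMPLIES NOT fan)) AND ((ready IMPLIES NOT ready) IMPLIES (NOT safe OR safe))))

Case light = True: the conjunct NOT light is False.
Case light = False: the conjunct light is False.
Both cases fail — unsatisfiable.

UNSATISFIABLE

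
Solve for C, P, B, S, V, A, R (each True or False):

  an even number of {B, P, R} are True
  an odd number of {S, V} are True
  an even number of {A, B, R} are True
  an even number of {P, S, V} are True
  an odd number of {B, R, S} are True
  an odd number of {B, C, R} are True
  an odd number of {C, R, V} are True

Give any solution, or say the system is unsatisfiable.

C=F; P=T; B=T; S=F; V=T; A=T; R=F

{B, P, R}: 2 true → even ✓
{S, V}: 1 true → odd ✓
{A, B, R}: 2 true → even ✓
{P, S, V}: 2 true → even ✓
{B, R, S}: 1 true → odd ✓
{B, C, R}: 1 true → odd ✓
{C, R, V}: 1 true → odd ✓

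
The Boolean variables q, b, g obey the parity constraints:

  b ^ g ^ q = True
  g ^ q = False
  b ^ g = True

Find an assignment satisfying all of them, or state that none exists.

q = False; b = True; g = False

b ^ g ^ q = T ^ F ^ F = True ✓
g ^ q = F ^ F = False ✓
b ^ g = T ^ F = True ✓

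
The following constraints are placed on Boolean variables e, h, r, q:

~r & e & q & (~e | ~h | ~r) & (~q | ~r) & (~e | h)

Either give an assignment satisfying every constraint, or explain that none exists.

e: True, h: True, r: False, q: True

Unit clause (~r) forces r = False.
Unit clause (e) forces e = True.
Unit clause (q) forces q = True.
In (~e | h) only h is left, so h = True.
Check each clause:
  (~r): ~r holds.
  (e): e holds.
  (q): q holds.
  (~e | ~h | ~r): ~r holds.
  (~q | ~r): ~r holds.
  (~e | h): h holds.
All clauses satisfied.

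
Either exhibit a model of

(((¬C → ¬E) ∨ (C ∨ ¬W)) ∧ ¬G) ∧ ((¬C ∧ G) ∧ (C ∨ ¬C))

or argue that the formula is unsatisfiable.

Unsatisfiable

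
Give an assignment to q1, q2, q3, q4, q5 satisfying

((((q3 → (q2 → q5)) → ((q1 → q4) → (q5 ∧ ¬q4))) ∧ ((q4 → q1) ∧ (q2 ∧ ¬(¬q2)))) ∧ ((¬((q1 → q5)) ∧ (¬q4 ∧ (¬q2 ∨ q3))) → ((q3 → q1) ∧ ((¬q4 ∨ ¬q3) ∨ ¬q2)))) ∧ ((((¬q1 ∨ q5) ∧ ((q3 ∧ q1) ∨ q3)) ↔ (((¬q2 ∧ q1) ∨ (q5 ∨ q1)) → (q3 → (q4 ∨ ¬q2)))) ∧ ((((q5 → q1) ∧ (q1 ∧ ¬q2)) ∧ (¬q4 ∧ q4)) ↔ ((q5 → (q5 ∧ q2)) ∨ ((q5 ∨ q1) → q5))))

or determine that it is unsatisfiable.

The formula is unsatisfiable.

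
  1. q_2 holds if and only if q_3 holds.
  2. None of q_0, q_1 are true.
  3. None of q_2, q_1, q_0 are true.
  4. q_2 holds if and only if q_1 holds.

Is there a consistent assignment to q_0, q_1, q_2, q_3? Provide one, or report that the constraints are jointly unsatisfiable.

q_0: False, q_1: False, q_2: False, q_3: False

  (1) q_2=F, q_3=F — same ✓
  (2) {q_0, q_1}: 0 true — none ✓
  (3) {q_2, q_1, q_0}: 0 true — none ✓
  (4) q_2=F, q_1=F — same ✓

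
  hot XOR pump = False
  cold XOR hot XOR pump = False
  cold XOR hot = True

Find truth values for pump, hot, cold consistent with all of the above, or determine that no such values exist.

pump: True; hot: True; cold: False

hot XOR pump = T XOR T = False ✓
cold XOR hot XOR pump = F XOR T XOR T = False ✓
cold XOR hot = F XOR T = True ✓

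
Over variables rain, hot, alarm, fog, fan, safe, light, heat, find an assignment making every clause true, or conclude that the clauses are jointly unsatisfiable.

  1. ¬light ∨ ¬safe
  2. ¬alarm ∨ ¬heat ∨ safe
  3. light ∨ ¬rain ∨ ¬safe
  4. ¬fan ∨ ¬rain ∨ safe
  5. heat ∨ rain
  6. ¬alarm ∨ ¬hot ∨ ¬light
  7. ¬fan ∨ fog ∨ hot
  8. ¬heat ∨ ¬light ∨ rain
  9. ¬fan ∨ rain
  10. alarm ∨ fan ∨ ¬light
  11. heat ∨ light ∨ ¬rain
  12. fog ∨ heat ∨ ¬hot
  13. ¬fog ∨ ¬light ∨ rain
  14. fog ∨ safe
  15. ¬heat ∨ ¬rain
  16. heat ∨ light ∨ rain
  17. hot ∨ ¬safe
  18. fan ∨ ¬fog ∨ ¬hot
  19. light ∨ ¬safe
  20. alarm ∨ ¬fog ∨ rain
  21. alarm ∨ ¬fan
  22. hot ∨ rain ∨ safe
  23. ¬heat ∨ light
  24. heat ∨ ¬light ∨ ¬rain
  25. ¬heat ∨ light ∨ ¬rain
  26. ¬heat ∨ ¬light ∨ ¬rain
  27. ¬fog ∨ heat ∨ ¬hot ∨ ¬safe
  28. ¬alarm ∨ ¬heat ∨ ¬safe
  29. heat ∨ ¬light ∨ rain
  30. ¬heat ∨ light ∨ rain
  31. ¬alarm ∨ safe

Unsatisfiable

Case rain = True:
  (¬heat ∨ ¬rain) forces heat = False.
  (heat ∨ light ∨ ¬rain) forces light = True.
  Clause (heat ∨ ¬light ∨ ¬rain) is falsified — contradiction.
Case rain = False:
  (heat ∨ rain) forces heat = True.
  (¬heat ∨ ¬light ∨ rain) forces light = False.
  Clause (¬heat ∨ light) is falsified — contradiction.
Both cases fail, so the formula is unsatisfiable.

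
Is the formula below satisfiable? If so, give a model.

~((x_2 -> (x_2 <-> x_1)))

x_1 = False, x_2 = True

  ~((x_2 -> (x_2 <-> x_1))) = True
    x_2 -> (x_2 <-> x_1) = False
      x_2 <-> x_1 = False
The formula evaluates to True.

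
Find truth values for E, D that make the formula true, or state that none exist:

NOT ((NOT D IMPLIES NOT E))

E = True, D = False

  NOT ((NOT D IMPLIES NOT E)) = True
    NOT D IMPLIES NOT E = False
      NOT D = True
      NOT E = False
The formula evaluates to True.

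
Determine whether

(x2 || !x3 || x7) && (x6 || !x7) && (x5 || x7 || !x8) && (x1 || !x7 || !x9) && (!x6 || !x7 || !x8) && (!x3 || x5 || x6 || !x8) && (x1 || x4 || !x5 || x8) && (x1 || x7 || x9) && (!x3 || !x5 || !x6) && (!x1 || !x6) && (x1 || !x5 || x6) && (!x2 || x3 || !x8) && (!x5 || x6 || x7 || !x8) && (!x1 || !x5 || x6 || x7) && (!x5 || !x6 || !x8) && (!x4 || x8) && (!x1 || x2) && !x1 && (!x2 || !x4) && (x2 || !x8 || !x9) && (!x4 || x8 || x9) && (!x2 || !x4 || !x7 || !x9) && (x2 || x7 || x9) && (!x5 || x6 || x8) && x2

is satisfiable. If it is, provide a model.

Unit clause (!x1) forces x1 = False.
Unit clause (x2) forces x2 = True.
In (!x2 || !x4) only !x4 is left, so x4 = False.
Set x3 = True.
Set x5 = False.
Set x6 = True.
Set x7 = True.
  then (x1 || !x7 || !x9) forces x9 = False.
  then (!x6 || !x7 || !x8) forces x8 = False.
All clauses satisfied.

x1: False; x2: True; x3: True; x4: False; x5: False; x6: True; x7: True; x8: False; x9: False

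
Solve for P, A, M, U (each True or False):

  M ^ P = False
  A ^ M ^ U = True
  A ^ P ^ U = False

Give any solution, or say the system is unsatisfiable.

Unsatisfiable — no assignment works.

Adding constraints 1, 2, 3 mod 2: every variable appears an even number of times on the left, so the left side is 0.
But the right sides sum to 1 (mod 2). 0 ≠ 1 — the system is inconsistent.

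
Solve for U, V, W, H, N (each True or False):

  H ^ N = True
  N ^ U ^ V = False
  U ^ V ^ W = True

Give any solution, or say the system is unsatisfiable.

U=F; V=F; W=T; H=T; N=F

H ^ N = T ^ F = True ✓
N ^ U ^ V = F ^ F ^ F = False ✓
U ^ V ^ W = F ^ F ^ T = True ✓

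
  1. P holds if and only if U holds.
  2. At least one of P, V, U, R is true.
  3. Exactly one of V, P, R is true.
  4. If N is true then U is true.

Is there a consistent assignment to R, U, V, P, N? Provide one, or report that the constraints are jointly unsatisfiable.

R=T, U=F, V=F, P=F, N=F

  (1) P=F, U=F — same ✓
  (2) {P, V, U, R}: 1 true — at least one ✓
  (3) {V, P, R}: 1 true — exactly one ✓
  (4) N=F ⇒ U: vacuous ✓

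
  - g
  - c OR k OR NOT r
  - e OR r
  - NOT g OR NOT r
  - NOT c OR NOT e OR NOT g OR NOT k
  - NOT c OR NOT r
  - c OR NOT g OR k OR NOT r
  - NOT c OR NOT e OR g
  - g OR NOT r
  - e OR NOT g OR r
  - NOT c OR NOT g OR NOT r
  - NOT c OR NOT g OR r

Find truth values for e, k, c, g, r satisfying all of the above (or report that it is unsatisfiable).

Unit clause (g) forces g = True.
In (NOT g OR NOT r) only NOT r is left, so r = False.
In (e OR NOT g OR r) only e is left, so e = True.
In (NOT c OR NOT g OR r) only NOT c is left, so c = False.
Set k = True.
All clauses satisfied.

e = True, k = True, c = False, g = True, r = False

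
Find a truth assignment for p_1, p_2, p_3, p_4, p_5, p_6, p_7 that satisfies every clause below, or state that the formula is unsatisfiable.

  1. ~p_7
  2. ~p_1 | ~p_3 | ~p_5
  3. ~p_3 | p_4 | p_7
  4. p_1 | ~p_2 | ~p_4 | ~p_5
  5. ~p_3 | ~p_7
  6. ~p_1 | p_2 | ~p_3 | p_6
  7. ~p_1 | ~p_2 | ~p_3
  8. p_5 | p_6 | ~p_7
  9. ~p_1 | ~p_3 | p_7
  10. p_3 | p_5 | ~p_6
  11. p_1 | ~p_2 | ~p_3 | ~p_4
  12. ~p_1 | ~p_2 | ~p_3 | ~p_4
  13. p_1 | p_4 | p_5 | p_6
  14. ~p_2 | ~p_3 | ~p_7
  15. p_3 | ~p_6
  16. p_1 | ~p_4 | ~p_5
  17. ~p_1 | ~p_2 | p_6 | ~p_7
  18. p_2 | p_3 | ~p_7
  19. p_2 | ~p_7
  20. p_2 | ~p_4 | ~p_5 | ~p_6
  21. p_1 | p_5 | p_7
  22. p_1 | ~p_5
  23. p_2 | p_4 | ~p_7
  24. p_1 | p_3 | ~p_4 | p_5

Unit clause (~p_7) forces p_7 = False.
Try p_1 = False:
  (p_1 | p_5 | p_7) forces p_5 = True.
  clause (p_1 | ~p_5) is falsified — backtrack.
So p_1 = True.
  then (~p_1 | ~p_3 | p_7) forces p_3 = False.
  then (p_3 | ~p_6) forces p_6 = False.
Set p_2 = False.
Set p_4 = True.
Set p_5 = False.
All clauses satisfied.

p_1 = True; p_2 = False; p_3 = False; p_4 = True; p_5 = False; p_6 = False; p_7 = False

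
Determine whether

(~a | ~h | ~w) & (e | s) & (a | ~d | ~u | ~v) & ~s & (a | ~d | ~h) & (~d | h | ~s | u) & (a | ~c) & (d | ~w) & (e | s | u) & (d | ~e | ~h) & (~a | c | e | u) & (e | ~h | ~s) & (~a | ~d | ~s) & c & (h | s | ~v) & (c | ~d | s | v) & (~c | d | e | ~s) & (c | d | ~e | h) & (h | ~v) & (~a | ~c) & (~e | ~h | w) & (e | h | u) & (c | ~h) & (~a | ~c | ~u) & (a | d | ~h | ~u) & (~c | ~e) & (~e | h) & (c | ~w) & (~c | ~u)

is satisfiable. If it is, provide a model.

Case c = True:
  (~s) forces s = False.
  (e | s) forces e = True.
  Clause (~c | ~e) is falsified — contradiction.
Case c = False:
  Clause (c) is falsified — contradiction.
Both cases fail, so the formula is unsatisfiable.

The formula is unsatisfiable.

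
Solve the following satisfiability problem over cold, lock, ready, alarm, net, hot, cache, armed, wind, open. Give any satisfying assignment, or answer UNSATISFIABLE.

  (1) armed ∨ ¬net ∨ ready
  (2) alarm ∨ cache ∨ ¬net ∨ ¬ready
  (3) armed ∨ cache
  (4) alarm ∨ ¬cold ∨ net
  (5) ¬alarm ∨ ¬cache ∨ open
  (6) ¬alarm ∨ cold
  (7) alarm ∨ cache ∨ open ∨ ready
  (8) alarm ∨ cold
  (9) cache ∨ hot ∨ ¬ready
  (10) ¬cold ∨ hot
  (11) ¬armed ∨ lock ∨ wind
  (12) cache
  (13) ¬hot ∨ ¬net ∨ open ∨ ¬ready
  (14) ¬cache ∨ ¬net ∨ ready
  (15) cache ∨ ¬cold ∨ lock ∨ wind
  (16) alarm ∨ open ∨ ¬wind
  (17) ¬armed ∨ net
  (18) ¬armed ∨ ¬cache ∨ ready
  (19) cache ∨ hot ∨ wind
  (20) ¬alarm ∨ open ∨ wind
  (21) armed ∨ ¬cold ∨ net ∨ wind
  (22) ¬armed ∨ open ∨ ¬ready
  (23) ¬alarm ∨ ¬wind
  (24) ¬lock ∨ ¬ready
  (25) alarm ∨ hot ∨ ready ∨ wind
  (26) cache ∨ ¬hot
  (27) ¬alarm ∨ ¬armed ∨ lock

cold: True, lock: False, ready: True, alarm: False, net: True, hot: True, cache: True, armed: True, wind: True, open: True

Unit clause (cache) forces cache = True.
Try cold = False:
  (¬alarm ∨ cold) forces alarm = False.
  clause (alarm ∨ cold) is falsified — backtrack.
So cold = True.
  then (¬cold ∨ hot) forces hot = True.
Set lock = False.
Set ready = True.
Set alarm = False.
  then (alarm ∨ ¬cold ∨ net) forces net = True.
  then (¬hot ∨ ¬net ∨ open ∨ ¬ready) forces open = True.
Set armed = True.
  then (¬armed ∨ lock ∨ wind) forces wind = True.
All clauses satisfied.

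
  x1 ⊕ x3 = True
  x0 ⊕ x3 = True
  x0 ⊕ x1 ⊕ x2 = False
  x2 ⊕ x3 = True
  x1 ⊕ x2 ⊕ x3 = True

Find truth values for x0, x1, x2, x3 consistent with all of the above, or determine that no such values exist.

x0: False, x1: False, x2: False, x3: True

x1 ⊕ x3 = F ⊕ T = True ✓
x0 ⊕ x3 = F ⊕ T = True ✓
x0 ⊕ x1 ⊕ x2 = F ⊕ F ⊕ F = False ✓
x2 ⊕ x3 = F ⊕ T = True ✓
x1 ⊕ x2 ⊕ x3 = F ⊕ F ⊕ T = True ✓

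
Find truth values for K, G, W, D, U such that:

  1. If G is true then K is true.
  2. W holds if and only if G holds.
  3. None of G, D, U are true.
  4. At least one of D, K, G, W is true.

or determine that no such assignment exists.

K=T; G=F; W=F; D=F; U=F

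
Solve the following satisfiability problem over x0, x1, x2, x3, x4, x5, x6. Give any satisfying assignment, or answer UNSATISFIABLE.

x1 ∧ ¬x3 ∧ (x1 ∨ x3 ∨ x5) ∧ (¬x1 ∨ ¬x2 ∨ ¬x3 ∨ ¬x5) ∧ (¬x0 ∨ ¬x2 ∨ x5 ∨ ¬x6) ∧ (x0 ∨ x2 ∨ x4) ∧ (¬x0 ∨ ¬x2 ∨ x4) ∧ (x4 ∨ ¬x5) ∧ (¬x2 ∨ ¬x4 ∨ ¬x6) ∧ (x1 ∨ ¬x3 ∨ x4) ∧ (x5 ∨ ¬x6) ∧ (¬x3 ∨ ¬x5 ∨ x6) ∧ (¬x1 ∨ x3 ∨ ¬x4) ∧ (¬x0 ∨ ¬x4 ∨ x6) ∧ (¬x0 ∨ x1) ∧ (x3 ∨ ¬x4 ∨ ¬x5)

x0: True, x1: True, x2: False, x3: False, x4: False, x5: False, x6: False

Unit clause (x1) forces x1 = True.
Unit clause (¬x3) forces x3 = False.
In (¬x1 ∨ x3 ∨ ¬x4) only ¬x4 is left, so x4 = False.
In (x4 ∨ ¬x5) only ¬x5 is left, so x5 = False.
In (x5 ∨ ¬x6) only ¬x6 is left, so x6 = False.
Set x0 = True.
  then (¬x0 ∨ ¬x2 ∨ x4) forces x2 = False.
All clauses satisfied.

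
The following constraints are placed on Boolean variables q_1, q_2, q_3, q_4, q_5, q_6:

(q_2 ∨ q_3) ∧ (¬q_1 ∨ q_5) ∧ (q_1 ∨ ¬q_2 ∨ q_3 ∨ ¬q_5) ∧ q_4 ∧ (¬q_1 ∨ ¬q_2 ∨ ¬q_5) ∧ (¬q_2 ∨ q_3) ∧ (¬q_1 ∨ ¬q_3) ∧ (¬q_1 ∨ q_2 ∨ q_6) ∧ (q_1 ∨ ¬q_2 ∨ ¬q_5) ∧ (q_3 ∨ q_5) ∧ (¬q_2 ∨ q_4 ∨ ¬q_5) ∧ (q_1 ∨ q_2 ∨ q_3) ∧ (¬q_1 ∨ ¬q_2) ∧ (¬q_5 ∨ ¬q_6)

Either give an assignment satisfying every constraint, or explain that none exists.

q_1=F, q_2=T, q_3=T, q_4=T, q_5=F, q_6=F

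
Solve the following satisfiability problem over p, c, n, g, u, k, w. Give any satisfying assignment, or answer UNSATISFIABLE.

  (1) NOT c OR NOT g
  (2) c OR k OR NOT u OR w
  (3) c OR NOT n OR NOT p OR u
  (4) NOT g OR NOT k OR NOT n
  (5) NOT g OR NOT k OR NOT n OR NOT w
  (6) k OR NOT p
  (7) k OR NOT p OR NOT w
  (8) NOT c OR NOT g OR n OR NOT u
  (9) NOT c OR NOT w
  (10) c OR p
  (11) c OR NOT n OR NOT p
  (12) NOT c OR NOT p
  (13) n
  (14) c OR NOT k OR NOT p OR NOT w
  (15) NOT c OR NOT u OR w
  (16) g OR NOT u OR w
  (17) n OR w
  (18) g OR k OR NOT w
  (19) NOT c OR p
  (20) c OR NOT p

Unsatisfiable — no assignment works.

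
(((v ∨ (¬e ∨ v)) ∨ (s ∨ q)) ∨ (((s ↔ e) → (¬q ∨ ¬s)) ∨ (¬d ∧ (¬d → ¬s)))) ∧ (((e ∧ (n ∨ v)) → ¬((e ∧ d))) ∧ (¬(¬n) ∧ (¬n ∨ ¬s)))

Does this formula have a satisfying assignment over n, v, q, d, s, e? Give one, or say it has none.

n = True, v = False, q = True, d = False, s = False, e = False

  ((v ∨ (¬e ∨ v)) ∨ (s ∨ q)) ∨ (((s ↔ e) → (¬q ∨ ¬s)) ∨ (¬d ∧ (¬d → ¬s))) = True
    (v ∨ (¬e ∨ v)) ∨ (s ∨ q) = True
      v ∨ (¬e ∨ v) = True
        ¬e ∨ v = True
          ¬e = True
      s ∨ q = True
    ((s ↔ e) → (¬q ∨ ¬s)) ∨ (¬d ∧ (¬d → ¬s)) = True
      (s ↔ e) → (¬q ∨ ¬s) = True
        s ↔ e = True
        ¬q ∨ ¬s = True
          ¬q = False
          ¬s = True
      ¬d ∧ (¬d → ¬s) = True
        ¬d = True
        ¬d → ¬s = True
          ¬d = True
          ¬s = True
  ((e ∧ (n ∨ v)) → ¬((e ∧ d))) ∧ (¬(¬n) ∧ (¬n ∨ ¬s)) = True
    (e ∧ (n ∨ v)) → ¬((e ∧ d)) = True
      e ∧ (n ∨ v) = False
        n ∨ v = True
      ¬((e ∧ d)) = True
        e ∧ d = False
    ¬(¬n) ∧ (¬n ∨ ¬s) = True
      ¬(¬n) = True
        ¬n = False
      ¬n ∨ ¬s = True
        ¬n = False
        ¬s = True
Both conjuncts True, so the formula holds.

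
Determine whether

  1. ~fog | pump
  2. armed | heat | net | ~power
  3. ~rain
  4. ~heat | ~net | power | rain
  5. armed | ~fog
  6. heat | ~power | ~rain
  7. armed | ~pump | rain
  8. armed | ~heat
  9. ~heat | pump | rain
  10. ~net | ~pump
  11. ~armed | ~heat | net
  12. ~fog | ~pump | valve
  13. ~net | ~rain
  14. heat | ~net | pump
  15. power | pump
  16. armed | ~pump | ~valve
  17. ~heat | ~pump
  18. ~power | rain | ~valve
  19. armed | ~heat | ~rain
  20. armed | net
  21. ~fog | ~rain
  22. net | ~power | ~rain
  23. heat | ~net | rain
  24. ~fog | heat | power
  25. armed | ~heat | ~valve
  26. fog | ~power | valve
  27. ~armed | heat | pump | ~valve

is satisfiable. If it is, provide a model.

fog = False, net = False, valve = True, armed = True, rain = False, pump = True, power = False, heat = False

Unit clause (~rain) forces rain = False.
Set fog = False.
Try net = True:
  (~net | ~pump) forces pump = False.
  (~heat | pump | rain) forces heat = False.
  clause (heat | ~net | pump) is falsified — backtrack.
So net = False.
  then (armed | net) forces armed = True.
  then (~armed | ~heat | net) forces heat = False.
Set valve = True.
  then (~power | rain | ~valve) forces power = False.
  then (~armed | heat | pump | ~valve) forces pump = True.
All clauses satisfied.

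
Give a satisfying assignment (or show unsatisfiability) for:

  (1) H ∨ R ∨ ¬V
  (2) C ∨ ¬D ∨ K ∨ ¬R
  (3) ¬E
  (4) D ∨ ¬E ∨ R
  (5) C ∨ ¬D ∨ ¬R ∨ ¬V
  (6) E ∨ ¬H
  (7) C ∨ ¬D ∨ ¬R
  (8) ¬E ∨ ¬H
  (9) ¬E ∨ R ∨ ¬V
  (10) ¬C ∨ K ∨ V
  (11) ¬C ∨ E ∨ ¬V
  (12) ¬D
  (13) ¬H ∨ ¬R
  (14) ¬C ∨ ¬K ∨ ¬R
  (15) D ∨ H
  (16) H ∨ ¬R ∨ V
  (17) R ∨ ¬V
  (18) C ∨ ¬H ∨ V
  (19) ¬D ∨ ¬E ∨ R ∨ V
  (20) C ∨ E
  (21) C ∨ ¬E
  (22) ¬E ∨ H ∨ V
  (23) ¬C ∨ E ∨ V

The formula is unsatisfiable.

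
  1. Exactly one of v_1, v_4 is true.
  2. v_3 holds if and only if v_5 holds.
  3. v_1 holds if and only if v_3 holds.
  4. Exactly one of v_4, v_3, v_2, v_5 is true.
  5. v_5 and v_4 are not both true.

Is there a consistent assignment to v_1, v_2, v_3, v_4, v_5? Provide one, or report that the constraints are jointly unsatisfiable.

v_1: False; v_2: False; v_3: False; v_4: True; v_5: False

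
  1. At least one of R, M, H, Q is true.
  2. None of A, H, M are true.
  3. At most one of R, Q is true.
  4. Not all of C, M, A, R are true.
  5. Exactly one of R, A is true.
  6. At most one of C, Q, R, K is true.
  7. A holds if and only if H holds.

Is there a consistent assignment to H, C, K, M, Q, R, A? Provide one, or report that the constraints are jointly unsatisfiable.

H: False, C: False, K: False, M: False, Q: False, R: True, A: False

  (1) {R, M, H, Q}: 1 true — at least one ✓
  (2) {A, H, M}: 0 true — none ✓
  (3) {R, Q}: 1 true — at most one ✓
  (4) {C, M, A, R}: 1/4 true — not all ✓
  (5) {R, A}: 1 true — exactly one ✓
  (6) {C, Q, R, K}: 1 true — at most one ✓
  (7) A=F, H=F — same ✓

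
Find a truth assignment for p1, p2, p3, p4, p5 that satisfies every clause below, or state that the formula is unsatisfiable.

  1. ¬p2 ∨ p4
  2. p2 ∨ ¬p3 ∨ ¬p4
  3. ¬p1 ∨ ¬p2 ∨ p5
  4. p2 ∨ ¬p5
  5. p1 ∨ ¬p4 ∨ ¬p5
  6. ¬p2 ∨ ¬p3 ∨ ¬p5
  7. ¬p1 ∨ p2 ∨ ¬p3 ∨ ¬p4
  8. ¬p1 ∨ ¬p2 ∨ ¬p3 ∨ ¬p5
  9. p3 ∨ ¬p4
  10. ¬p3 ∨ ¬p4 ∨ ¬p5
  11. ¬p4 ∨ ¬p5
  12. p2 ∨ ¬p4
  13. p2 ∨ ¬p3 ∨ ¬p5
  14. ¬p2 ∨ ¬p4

p1 = True, p2 = False, p3 = False, p4 = False, p5 = False

Set p1 = True.
Try p2 = True:
  (¬p2 ∨ p4) forces p4 = True.
  clause (¬p2 ∨ ¬p4) is falsified — backtrack.
So p2 = False.
  then (p2 ∨ ¬p5) forces p5 = False.
  then (p2 ∨ ¬p4) forces p4 = False.
Set p3 = False.
All clauses satisfied.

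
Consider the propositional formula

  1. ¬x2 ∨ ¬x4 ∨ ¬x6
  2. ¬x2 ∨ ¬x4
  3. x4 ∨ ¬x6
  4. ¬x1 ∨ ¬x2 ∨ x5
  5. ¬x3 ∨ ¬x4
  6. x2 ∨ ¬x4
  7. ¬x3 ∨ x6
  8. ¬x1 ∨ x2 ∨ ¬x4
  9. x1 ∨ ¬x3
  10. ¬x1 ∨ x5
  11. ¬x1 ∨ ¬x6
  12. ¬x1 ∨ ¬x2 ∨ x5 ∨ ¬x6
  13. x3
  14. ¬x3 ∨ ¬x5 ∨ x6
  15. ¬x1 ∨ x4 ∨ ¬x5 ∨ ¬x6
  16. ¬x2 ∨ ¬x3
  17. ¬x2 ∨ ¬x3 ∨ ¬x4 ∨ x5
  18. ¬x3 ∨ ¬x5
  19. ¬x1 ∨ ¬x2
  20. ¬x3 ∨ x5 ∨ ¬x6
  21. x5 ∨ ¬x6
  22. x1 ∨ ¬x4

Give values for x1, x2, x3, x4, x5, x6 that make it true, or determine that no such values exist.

Unsatisfiable

Case x3 = True:
  (¬x3 ∨ ¬x4) forces x4 = False.
  (x4 ∨ ¬x6) forces x6 = False.
  Clause (¬x3 ∨ x6) is falsified — contradiction.
Case x3 = False:
  Clause (x3) is falsified — contradiction.
Both cases fail, so the formula is unsatisfiable.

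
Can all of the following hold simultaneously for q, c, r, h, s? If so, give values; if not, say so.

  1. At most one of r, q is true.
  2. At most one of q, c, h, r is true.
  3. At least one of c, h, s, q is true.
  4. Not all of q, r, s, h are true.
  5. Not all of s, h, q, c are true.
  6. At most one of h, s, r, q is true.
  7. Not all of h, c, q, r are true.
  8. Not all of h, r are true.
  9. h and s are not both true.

q = False; c = True; r = False; h = False; s = False

  (1) {r, q}: 0 true — at most one ✓
  (2) {q, c, h, r}: 1 true — at most one ✓
  (3) {c, h, s, q}: 1 true — at least one ✓
  (4) {q, r, s, h}: 0/4 true — not all ✓
  (5) {s, h, q, c}: 1/4 true — not all ✓
  (6) {h, s, r, q}: 0 true — at most one ✓
  (7) {h, c, q, r}: 1/4 true — not all ✓
  (8) {h, r}: 0/2 true — not all ✓
  (9) h=F, s=F — not both ✓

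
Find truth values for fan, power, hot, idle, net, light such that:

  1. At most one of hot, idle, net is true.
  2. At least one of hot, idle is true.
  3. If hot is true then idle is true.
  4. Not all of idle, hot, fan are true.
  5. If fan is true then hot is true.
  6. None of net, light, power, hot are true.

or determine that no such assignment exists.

fan=F; power=F; hot=F; idle=T; net=F; light=F

  (1) {hot, idle, net}: 1 true — at most one ✓
  (2) {hot, idle}: 1 true — at least one ✓
  (3) hot=F ⇒ idle: vacuous ✓
  (4) {idle, hot, fan}: 1/3 true — not all ✓
  (5) fan=F ⇒ hot: vacuous ✓
  (6) {net, light, power, hot}: 0 true — none ✓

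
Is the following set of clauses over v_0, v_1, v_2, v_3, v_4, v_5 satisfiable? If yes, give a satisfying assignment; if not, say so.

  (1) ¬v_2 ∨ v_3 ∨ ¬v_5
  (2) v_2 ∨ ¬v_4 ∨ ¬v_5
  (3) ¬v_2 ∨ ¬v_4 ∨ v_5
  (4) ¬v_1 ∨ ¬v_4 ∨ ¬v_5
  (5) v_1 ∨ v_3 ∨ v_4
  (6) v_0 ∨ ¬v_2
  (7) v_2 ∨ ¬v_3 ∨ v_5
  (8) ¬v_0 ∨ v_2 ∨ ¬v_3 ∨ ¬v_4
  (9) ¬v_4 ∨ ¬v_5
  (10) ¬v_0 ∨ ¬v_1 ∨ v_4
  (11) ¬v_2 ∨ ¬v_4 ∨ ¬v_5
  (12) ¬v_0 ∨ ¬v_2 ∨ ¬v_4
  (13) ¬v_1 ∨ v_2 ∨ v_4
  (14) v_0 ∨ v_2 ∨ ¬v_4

Set v_0 = True.
Set v_1 = True.
  then (¬v_0 ∨ ¬v_1 ∨ v_4) forces v_4 = True.
  then (¬v_0 ∨ ¬v_2 ∨ ¬v_4) forces v_2 = False.
  then (v_2 ∨ ¬v_4 ∨ ¬v_5) forces v_5 = False.
  then (v_2 ∨ ¬v_3 ∨ v_5) forces v_3 = False.
All clauses satisfied.

v_0 = True, v_1 = True, v_2 = False, v_3 = False, v_4 = True, v_5 = False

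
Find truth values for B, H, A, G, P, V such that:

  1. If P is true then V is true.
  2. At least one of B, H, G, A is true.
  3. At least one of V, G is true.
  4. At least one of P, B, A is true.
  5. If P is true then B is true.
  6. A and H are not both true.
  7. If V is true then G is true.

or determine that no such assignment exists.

B=T, H=F, A=T, G=T, P=F, V=T

  (1) P=F ⇒ V: vacuous ✓
  (2) {B, H, G, A}: 3 true — at least one ✓
  (3) {V, G}: 2 true — at least one ✓
  (4) {P, B, A}: 2 true — at least one ✓
  (5) P=F ⇒ B: vacuous ✓
  (6) A=T, H=F — not both ✓
  (7) V=T ⇒ G: T ✓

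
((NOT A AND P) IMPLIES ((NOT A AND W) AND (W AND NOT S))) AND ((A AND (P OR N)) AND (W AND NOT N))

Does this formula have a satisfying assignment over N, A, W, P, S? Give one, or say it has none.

N=F; A=T; W=T; P=T; S=T

  (NOT A AND P) IMPLIES ((NOT A AND W) AND (W AND NOT S)) = True
    NOT A AND P = False
      NOT A = False
    (NOT A AND W) AND (W AND NOT S) = False
      NOT A AND W = False
        NOT A = False
      W AND NOT S = False
        NOT S = False
  (A AND (P OR N)) AND (W AND NOT N) = True
    A AND (P OR N) = True
      P OR N = True
    W AND NOT N = True
      NOT N = True
Both conjuncts True, so the formula holds.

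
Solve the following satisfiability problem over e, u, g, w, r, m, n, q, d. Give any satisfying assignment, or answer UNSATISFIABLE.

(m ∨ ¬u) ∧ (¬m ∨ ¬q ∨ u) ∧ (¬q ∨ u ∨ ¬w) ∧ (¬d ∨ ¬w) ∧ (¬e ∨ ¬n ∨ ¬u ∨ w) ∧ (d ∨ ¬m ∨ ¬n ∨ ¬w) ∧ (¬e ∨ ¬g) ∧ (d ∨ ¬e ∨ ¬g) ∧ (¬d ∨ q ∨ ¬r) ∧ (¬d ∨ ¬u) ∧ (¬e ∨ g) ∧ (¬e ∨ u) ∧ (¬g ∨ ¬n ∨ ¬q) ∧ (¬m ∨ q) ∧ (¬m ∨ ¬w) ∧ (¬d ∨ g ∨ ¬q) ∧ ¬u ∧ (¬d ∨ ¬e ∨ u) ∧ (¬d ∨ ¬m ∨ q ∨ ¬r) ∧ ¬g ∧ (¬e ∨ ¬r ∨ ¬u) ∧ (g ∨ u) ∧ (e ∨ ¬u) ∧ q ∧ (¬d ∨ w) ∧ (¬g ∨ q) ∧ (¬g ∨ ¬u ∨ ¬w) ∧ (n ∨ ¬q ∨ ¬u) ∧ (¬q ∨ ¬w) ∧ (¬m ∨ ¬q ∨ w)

Case u = True:
  Clause (¬u) is falsified — contradiction.
Case u = False:
  (¬e ∨ u) forces e = False.
  (¬g) forces g = False.
  Clause (g ∨ u) is falsified — contradiction.
Both cases fail, so the formula is unsatisfiable.

The formula is unsatisfiable.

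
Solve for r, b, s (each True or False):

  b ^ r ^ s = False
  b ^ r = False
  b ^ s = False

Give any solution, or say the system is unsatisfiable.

r: False; b: False; s: False

b ^ r ^ s = F ^ F ^ F = False ✓
b ^ r = F ^ F = False ✓
b ^ s = F ^ F = False ✓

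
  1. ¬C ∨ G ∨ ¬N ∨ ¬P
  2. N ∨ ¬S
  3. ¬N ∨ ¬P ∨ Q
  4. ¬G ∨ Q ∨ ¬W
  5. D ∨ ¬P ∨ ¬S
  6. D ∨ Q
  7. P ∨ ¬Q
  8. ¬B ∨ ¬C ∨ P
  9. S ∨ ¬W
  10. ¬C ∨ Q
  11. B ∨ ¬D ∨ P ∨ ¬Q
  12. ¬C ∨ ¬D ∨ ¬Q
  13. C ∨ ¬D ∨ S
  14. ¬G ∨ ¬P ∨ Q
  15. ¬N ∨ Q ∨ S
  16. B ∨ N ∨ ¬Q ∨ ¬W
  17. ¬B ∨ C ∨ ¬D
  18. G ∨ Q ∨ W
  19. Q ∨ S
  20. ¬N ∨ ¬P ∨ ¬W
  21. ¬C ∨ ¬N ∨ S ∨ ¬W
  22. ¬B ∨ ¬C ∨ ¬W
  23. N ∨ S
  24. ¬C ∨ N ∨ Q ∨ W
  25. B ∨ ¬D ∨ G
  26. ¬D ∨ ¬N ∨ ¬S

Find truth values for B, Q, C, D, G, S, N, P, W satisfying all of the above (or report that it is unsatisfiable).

Set B = False.
Try Q = False:
  (D ∨ Q) forces D = True.
  (¬C ∨ Q) forces C = False.
  (C ∨ ¬D ∨ S) forces S = True.
  (N ∨ ¬S) forces N = True.
  clause (¬D ∨ ¬N ∨ ¬S) is falsified — backtrack.
So Q = True.
  then (P ∨ ¬Q) forces P = True.
Set C = False.
Set D = False.
  then (D ∨ ¬P ∨ ¬S) forces S = False.
  then (S ∨ ¬W) forces W = False.
  then (N ∨ S) forces N = True.
Set G = True.
All clauses satisfied.

B = False, Q = True, C = False, D = False, G = True, S = False, N = True, P = True, W = False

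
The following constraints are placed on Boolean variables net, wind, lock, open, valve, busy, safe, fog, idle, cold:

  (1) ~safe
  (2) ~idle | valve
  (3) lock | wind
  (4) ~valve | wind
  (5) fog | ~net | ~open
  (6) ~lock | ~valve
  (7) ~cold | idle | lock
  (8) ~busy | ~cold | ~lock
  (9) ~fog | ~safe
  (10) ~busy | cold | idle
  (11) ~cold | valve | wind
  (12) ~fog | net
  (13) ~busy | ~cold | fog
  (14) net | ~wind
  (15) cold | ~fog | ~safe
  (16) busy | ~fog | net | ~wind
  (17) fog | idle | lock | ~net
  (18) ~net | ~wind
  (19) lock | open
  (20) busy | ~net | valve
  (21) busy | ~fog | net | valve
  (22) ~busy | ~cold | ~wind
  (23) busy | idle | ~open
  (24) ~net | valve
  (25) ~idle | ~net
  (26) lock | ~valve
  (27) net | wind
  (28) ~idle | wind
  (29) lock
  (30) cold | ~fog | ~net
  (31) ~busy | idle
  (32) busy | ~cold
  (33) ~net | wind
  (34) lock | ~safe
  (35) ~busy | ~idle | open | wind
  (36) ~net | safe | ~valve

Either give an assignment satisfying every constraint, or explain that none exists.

Case net = True:
  (~safe) forces safe = False.
  (~net | ~wind) forces wind = False.
  Clause (~net | wind) is falsified — contradiction.
Case net = False:
  (~safe) forces safe = False.
  (~fog | net) forces fog = False.
  (net | ~wind) forces wind = False.
  Clause (net | wind) is falsified — contradiction.
Both cases fail, so the formula is unsatisfiable.

Unsatisfiable — no assignment works.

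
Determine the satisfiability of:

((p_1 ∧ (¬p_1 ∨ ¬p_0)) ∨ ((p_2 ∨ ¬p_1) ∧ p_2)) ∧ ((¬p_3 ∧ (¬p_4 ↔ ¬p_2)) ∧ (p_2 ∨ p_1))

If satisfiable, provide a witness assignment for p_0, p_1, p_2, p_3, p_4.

p_0 = True; p_1 = True; p_2 = True; p_3 = False; p_4 = True

  (p_1 ∧ (¬p_1 ∨ ¬p_0)) ∨ ((p_2 ∨ ¬p_1) ∧ p_2) = True
    p_1 ∧ (¬p_1 ∨ ¬p_0) = False
      ¬p_1 ∨ ¬p_0 = False
        ¬p_1 = False
        ¬p_0 = False
    (p_2 ∨ ¬p_1) ∧ p_2 = True
      p_2 ∨ ¬p_1 = True
        ¬p_1 = False
  (¬p_3 ∧ (¬p_4 ↔ ¬p_2)) ∧ (p_2 ∨ p_1) = True
    ¬p_3 ∧ (¬p_4 ↔ ¬p_2) = True
      ¬p_3 = True
      ¬p_4 ↔ ¬p_2 = True
        ¬p_4 = False
        ¬p_2 = False
    p_2 ∨ p_1 = True
Both conjuncts True, so the formula holds.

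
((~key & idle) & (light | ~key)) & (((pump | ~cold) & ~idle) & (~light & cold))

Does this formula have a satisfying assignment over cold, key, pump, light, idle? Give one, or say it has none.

Case idle = True: the conjunct ~idle is False.
Case idle = False: the conjunct idle is False.
Both cases fail — unsatisfiable.

The formula is unsatisfiable.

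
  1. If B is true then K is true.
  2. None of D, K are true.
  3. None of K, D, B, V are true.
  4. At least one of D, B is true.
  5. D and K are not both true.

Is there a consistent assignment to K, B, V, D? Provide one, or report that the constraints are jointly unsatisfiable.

No satisfying assignment exists.

Case B = True:
  Constraint (3) is violated (B=T) — contradiction.
Case B = False:
  (2) forces D = False.
  Constraint (4) is violated (D=F, B=F) — contradiction.
Both cases fail — unsatisfiable.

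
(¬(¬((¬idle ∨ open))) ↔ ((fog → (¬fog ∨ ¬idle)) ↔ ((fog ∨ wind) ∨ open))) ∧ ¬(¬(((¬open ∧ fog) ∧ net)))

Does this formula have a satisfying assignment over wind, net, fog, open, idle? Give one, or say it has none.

wind: False; net: True; fog: True; open: False; idle: False

  ¬(¬((¬idle ∨ open))) ↔ ((fog → (¬fog ∨ ¬idle)) ↔ ((fog ∨ wind) ∨ open)) = True
    ¬(¬((¬idle ∨ open))) = True
      ¬((¬idle ∨ open)) = False
        ¬idle ∨ open = True
          ¬idle = True
    (fog → (¬fog ∨ ¬idle)) ↔ ((fog ∨ wind) ∨ open) = True
      fog → (¬fog ∨ ¬idle) = True
        ¬fog ∨ ¬idle = True
          ¬fog = False
          ¬idle = True
      (fog ∨ wind) ∨ open = True
        fog ∨ wind = True
  ¬(¬(((¬open ∧ fog) ∧ net))) = True
    ¬(((¬open ∧ fog) ∧ net)) = False
      (¬open ∧ fog) ∧ net = True
        ¬open ∧ fog = True
          ¬open = True
Both conjuncts True, so the formula holds.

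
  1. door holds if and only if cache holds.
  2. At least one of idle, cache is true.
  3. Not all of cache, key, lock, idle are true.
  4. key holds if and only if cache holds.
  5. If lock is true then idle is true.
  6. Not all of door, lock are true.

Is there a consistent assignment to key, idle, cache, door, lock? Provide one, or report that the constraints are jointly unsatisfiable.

key = True, idle = True, cache = True, door = True, lock = False

  (1) door=T, cache=T — same ✓
  (2) {idle, cache}: 2 true — at least one ✓
  (3) {cache, key, lock, idle}: 3/4 true — not all ✓
  (4) key=T, cache=T — same ✓
  (5) lock=F ⇒ idle: vacuous ✓
  (6) {door, lock}: 1/2 true — not all ✓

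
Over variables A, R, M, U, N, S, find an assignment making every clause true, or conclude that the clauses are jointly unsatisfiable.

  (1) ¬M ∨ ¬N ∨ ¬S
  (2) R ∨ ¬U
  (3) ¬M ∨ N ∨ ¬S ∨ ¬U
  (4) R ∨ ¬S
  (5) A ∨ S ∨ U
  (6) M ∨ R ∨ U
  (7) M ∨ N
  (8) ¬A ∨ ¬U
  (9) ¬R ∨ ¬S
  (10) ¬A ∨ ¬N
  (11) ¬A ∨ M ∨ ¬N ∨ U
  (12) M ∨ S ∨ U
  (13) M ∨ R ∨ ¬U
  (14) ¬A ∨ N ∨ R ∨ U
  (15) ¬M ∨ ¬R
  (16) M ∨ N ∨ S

A = False; R = True; M = False; U = True; N = True; S = False

Try A = True:
  (¬A ∨ ¬U) forces U = False.
  (¬A ∨ ¬N) forces N = False.
  (M ∨ N) forces M = True.
  (¬A ∨ N ∨ R ∨ U) forces R = True.
  clause (¬M ∨ ¬R) is falsified — backtrack.
So A = False.
Set R = True.
  then (¬R ∨ ¬S) forces S = False.
  then (¬M ∨ ¬R) forces M = False.
  then (M ∨ N ∨ S) forces N = True.
  then (A ∨ S ∨ U) forces U = True.
All clauses satisfied.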